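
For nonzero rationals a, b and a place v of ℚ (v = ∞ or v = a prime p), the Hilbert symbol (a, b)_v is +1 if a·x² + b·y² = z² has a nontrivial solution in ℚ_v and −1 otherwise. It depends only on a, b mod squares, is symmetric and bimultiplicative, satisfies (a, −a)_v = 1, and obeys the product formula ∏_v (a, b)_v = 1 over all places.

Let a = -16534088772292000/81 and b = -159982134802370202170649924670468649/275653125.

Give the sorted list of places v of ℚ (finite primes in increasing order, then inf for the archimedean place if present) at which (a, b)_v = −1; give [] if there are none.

[7, 29, 31, inf]

(a, b) ≡ (-1043770, -409045) mod (ℚ^×)²; places V = {2, 3, 5, 7, 11, 13, 17, 19, 29, 31, 37, 43, ∞}.
(a,b)_19: α=0, u≡3; β=2, v≡1 (mod 19); (3|19)=-1, (1|19)=+1; sign (−1)^0·-1^2·+1^0 = +1.
(a,b)_29: α=2, u≡14; β=5, v≡21 (mod 29); (14|29)=-1, (21|29)=-1; sign (−1)^0·-1^5·-1^2 = -1.
(a,b)_5: α=3, u≡4; β=-5, v≡4 (mod 5); (4|5)=+1, (4|5)=+1; sign (−1)^0·+1^-5·+1^3 = +1.
(a,b)_13: α=1, u≡2; β=3, v≡11 (mod 13); (2|13)=-1, (11|13)=-1; sign (−1)^0·-1^3·-1^1 = +1.
(a,b)_43: α=0, u≡32; β=2, v≡9 (mod 43); (32|43)=-1, (9|43)=+1; sign (−1)^0·-1^2·+1^0 = +1.
(a,b)_∞: sgn(-1043770)=−, sgn(-409045)=−, so -1.
(a,b)_37: α=1, u≡33; β=4, v≡7 (mod 37); (33|37)=+1, (7|37)=+1; sign (−1)^0·+1^4·+1^1 = +1.
(a,b)_7: α=3, u≡2; β=3, v≡4 (mod 7); (2|7)=+1, (4|7)=+1; sign (−1)^1·+1^3·+1^3 = -1.
(a,b)_31: α=3, u≡21; β=5, v≡26 (mod 31); (21|31)=-1, (26|31)=-1; sign (−1)^1·-1^5·-1^3 = -1.
(a,b)_17: α=0, u≡13; β=2, v≡8 (mod 17); (13|17)=+1, (8|17)=+1; sign (−1)^0·+1^2·+1^0 = +1.
(a,b)_3: α=-4, u≡2; β=-6, v≡2 (mod 3); (2|3)=-1, (2|3)=-1; sign (−1)^0·-1^-6·-1^-4 = +1.
(a,b)_11: α=0, u≡9; β=-2, v≡3 (mod 11); (9|11)=+1, (3|11)=+1; sign (−1)^0·+1^-2·+1^0 = +1.
(a,b)_2: α=5, β=0; u≡3, v≡3 (mod 8); ε(u)ε(v)=1·1, αω(v)=5·1, βω(u)=0·1; sum ≡ 0  ⇒  +1.
(-1043770, -409045 / ℚ) ramifies at {7, 29, 31, ∞}: a division algebra.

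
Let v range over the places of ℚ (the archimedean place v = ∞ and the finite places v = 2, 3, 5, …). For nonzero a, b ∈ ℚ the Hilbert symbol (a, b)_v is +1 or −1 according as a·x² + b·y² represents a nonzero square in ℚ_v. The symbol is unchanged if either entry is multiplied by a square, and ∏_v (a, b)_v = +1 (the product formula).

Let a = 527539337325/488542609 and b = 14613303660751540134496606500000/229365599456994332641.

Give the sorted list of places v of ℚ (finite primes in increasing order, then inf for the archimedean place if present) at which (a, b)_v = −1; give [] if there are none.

[2, 13]

(a, b) ≡ (7293, 14586) mod (ℚ^×)²; places V = {2, 3, 5, 7, 11, 13, 17, 23, 31, ∞}.
(a,b)_17: α=1, u≡13; β=3, v≡13 (mod 17); (13|17)=+1, (13|17)=+1; sign (−1)^0·+1^3·+1^1 = +1.
(a,b)_7: α=2, u≡6; β=4, v≡5 (mod 7); (6|7)=-1, (5|7)=-1; sign (−1)^0·-1^4·-1^2 = +1.
(a,b)_11: α=1, u≡9; β=3, v≡7 (mod 11); (9|11)=+1, (7|11)=-1; sign (−1)^1·+1^3·-1^1 = +1.
(a,b)_13: α=1, u≡2; β=3, v≡3 (mod 13); (2|13)=-1, (3|13)=+1; sign (−1)^0·-1^3·+1^1 = -1.
(a,b)_5: α=2, u≡2; β=6, v≡1 (mod 5); (2|5)=-1, (1|5)=+1; sign (−1)^0·-1^6·+1^2 = +1.
(a,b)_3: α=11, u≡1; β=25, v≡2 (mod 3); (1|3)=+1, (2|3)=-1; sign (−1)^1·+1^25·-1^11 = +1.
(a,b)_23: α=-2, u≡2; β=-4, v≡3 (mod 23); (2|23)=+1, (3|23)=+1; sign (−1)^0·+1^-4·+1^-2 = +1.
(a,b)_∞: sgn(7293)=+, sgn(14586)=+, so +1.
(a,b)_31: α=-4, u≡19; β=-10, v≡9 (mod 31); (19|31)=+1, (9|31)=+1; sign (−1)^0·+1^-10·+1^-4 = +1.
(a,b)_2: α=0, β=5; u≡5, v≡5 (mod 8); ε(u)ε(v)=0·0, αω(v)=0·1, βω(u)=5·1; sum ≡ 1  ⇒  -1.
|Ram(7293, 14586)| = 2, even; anisotropic at {2, 13}.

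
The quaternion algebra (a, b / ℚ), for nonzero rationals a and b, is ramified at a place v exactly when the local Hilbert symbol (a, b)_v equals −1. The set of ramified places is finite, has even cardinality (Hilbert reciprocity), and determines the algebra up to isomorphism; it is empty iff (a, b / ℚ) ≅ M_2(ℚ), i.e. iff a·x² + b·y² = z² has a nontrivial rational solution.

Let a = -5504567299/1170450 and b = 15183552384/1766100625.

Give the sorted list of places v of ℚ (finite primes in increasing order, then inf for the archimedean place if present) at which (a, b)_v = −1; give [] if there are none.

Mod squares: a ≡ -3542, b ≡ 494. Check v ∈ {∞, 2, 3, 5, 7, 11, 13, 17, 19, 23, 41, 43}.
v=∞: -3542 < 0 and 494 > 0  ⇒  (a,b)_∞ = +1.
v=7: a=7^1·(≡6), b=7^2·(≡2) mod 7; (6|7)=-1, (2|7)=+1; (−1)^{1·2·3}·(-1)^2·(+1)^1 = +1.
v=43: a=43^2·(≡29), b=43^0·(≡24) mod 43; (29|43)=-1, (24|43)=+1; (−1)^{2·0·21}·(-1)^0·(+1)^2 = +1.
v=3: a=3^-4·(≡1), b=3^4·(≡2) mod 3; (1|3)=+1, (2|3)=-1; (−1)^{-4·4·1}·(+1)^4·(-1)^-4 = +1.
v=13: a=13^0·(≡2), b=13^1·(≡1) mod 13; (2|13)=-1, (1|13)=+1; (−1)^{0·1·6}·(-1)^1·(+1)^0 = -1.
v=2: v_2(a)=-1, v_2(b)=7; units ≡ 5, 7 (mod 8); ε·ε+αω+βω = 0·1+-1·0+7·1 ≡ 1  ⇒  (a,b)_2 = -1.
v=23: a=23^1·(≡21), b=23^0·(≡5) mod 23; (21|23)=-1, (5|23)=-1; (−1)^{1·0·11}·(-1)^0·(-1)^1 = -1.
v=41: a=41^2·(≡20), b=41^-4·(≡8) mod 41; (20|41)=+1, (8|41)=+1; (−1)^{2·-4·20}·(+1)^-4·(+1)^2 = +1.
v=11: a=11^1·(≡6), b=11^2·(≡6) mod 11; (6|11)=-1, (6|11)=-1; (−1)^{1·2·5}·(-1)^2·(-1)^1 = -1.
v=5: a=5^-2·(≡2), b=5^-4·(≡4) mod 5; (2|5)=-1, (4|5)=+1; (−1)^{-2·-4·2}·(-1)^-4·(+1)^-2 = +1.
v=19: a=19^0·(≡1), b=19^1·(≡4) mod 19; (1|19)=+1, (4|19)=+1; (−1)^{0·1·9}·(+1)^1·(+1)^0 = +1.
v=17: a=17^-2·(≡11), b=17^0·(≡4) mod 17; (11|17)=-1, (4|17)=+1; (−1)^{-2·0·8}·(-1)^0·(+1)^-2 = +1.
Ram(-3542, 494) = {2, 11, 13, 23}; no ℚ_2-point on the conic.

[2, 11, 13, 23]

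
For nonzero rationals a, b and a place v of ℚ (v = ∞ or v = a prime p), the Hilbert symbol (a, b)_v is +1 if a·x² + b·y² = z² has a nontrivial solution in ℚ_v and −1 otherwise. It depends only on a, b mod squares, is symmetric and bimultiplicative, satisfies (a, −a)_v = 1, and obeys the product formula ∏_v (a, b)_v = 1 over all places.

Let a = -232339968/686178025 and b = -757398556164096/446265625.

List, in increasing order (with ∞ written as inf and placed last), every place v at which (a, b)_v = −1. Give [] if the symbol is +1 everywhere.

[2, 7, 11, inf]

(a, b) ≡ (-42, -11) mod (ℚ^×)²; places V = {2, 3, 5, 7, 11, 13, 31, ∞}.
(a,b)_13: α=-4, u≡10; β=-4, v≡2 (mod 13); (10|13)=+1, (2|13)=-1; sign (−1)^0·+1^-4·-1^-4 = +1.
(a,b)_7: α=5, u≡1; β=8, v≡5 (mod 7); (1|7)=+1, (5|7)=-1; sign (−1)^0·+1^8·-1^5 = -1.
(a,b)_31: α=-2, u≡5; β=0, v≡5 (mod 31); (5|31)=+1, (5|31)=+1; sign (−1)^0·+1^0·+1^-2 = +1.
(a,b)_∞: sgn(-42)=−, sgn(-11)=−, so -1.
(a,b)_3: α=3, u≡1; β=6, v≡1 (mod 3); (1|3)=+1, (1|3)=+1; sign (−1)^0·+1^6·+1^3 = +1.
(a,b)_2: α=9, β=14; u≡3, v≡5 (mod 8); ε(u)ε(v)=1·0, αω(v)=9·1, βω(u)=14·1; sum ≡ 1  ⇒  -1.
(a,b)_11: α=0, u≡6; β=1, v≡10 (mod 11); (6|11)=-1, (10|11)=-1; sign (−1)^0·-1^1·-1^0 = -1.
(a,b)_5: α=-2, u≡2; β=-6, v≡4 (mod 5); (2|5)=-1, (4|5)=+1; sign (−1)^0·-1^-6·+1^-2 = +1.
(-42, -11 / ℚ) ramifies at {2, 7, 11, ∞}: a division algebra.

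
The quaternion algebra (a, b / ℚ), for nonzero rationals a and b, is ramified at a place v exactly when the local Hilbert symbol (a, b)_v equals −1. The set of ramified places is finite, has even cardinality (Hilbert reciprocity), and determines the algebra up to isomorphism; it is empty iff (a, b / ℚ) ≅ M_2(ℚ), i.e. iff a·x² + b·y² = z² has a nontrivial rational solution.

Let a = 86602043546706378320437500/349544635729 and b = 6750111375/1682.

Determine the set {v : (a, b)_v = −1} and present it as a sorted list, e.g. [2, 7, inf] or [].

(a, b) ≡ (3927, 510) mod (ℚ^×)²; places V = {2, 3, 5, 7, 11, 17, 19, 29, 37, ∞}.
(a,b)_3: α=7, u≡1; β=3, v≡2 (mod 3); (1|3)=+1, (2|3)=-1; sign (−1)^1·+1^3·-1^7 = +1.
(a,b)_11: α=3, u≡4; β=0, v≡4 (mod 11); (4|11)=+1, (4|11)=+1; sign (−1)^0·+1^0·+1^3 = +1.
(a,b)_17: α=3, u≡10; β=1, v≡4 (mod 17); (10|17)=-1, (4|17)=+1; sign (−1)^0·-1^1·+1^3 = -1.
(a,b)_5: α=6, u≡2; β=3, v≡3 (mod 5); (2|5)=-1, (3|5)=-1; sign (−1)^0·-1^3·-1^6 = -1.
(a,b)_∞: sgn(3927)=+, sgn(510)=+, so +1.
(a,b)_7: α=13, u≡1; β=6, v≡5 (mod 7); (1|7)=+1, (5|7)=-1; sign (−1)^0·+1^6·-1^13 = -1.
(a,b)_2: α=2, β=-1; u≡7, v≡7 (mod 8); ε(u)ε(v)=1·1, αω(v)=2·0, βω(u)=-1·0; sum ≡ 1  ⇒  -1.
(a,b)_29: α=-4, u≡26; β=-2, v≡3 (mod 29); (26|29)=-1, (3|29)=-1; sign (−1)^0·-1^-2·-1^-4 = +1.
(a,b)_19: α=-2, u≡3; β=0, v≡9 (mod 19); (3|19)=-1, (9|19)=+1; sign (−1)^0·-1^0·+1^-2 = +1.
(a,b)_37: α=-2, u≡13; β=0, v≡23 (mod 37); (13|37)=-1, (23|37)=-1; sign (−1)^0·-1^0·-1^-2 = +1.
|Ram(3927, 510)| = 4, even; anisotropic at {2, 5, 7, 17}.

[2, 5, 7, 17]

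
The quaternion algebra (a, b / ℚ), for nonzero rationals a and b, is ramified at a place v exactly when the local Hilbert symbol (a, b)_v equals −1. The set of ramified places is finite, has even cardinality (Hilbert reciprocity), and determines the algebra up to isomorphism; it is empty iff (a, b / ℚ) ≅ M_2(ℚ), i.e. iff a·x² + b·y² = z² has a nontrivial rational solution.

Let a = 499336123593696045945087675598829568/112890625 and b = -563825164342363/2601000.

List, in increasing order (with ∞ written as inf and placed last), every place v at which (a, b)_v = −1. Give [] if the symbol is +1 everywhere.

Mod squares: a ≡ 2542, b ≡ -430. Check v ∈ {∞, 2, 3, 5, 7, 11, 17, 31, 37, 41, 43}.
v=3: a=3^8·(≡1), b=3^-2·(≡2) mod 3; (1|3)=+1, (2|3)=-1; (−1)^{8·-2·1}·(+1)^-2·(-1)^8 = +1.
v=2: v_2(a)=11, v_2(b)=-3; units ≡ 7, 1 (mod 8); ε·ε+αω+βω = 1·0+11·0+-3·0 ≡ 0  ⇒  (a,b)_2 = +1.
v=17: a=17^-2·(≡16), b=17^-2·(≡12) mod 17; (16|17)=+1, (12|17)=-1; (−1)^{-2·-2·8}·(+1)^-2·(-1)^-2 = +1.
v=5: a=5^-8·(≡2), b=5^-3·(≡4) mod 5; (2|5)=-1, (4|5)=+1; (−1)^{-8·-3·2}·(-1)^-3·(+1)^-8 = -1.
v=7: a=7^4·(≡4), b=7^2·(≡4) mod 7; (4|7)=+1, (4|7)=+1; (−1)^{4·2·3}·(+1)^2·(+1)^4 = +1.
v=∞: 2542 > 0 and -430 < 0  ⇒  (a,b)_∞ = +1.
v=37: a=37^2·(≡10), b=37^2·(≡18) mod 37; (10|37)=+1, (18|37)=-1; (−1)^{2·2·18}·(+1)^2·(-1)^2 = +1.
v=43: a=43^2·(≡39), b=43^1·(≡30) mod 43; (39|43)=-1, (30|43)=-1; (−1)^{2·1·21}·(-1)^1·(-1)^2 = -1.
v=31: a=31^3·(≡18), b=31^2·(≡16) mod 31; (18|31)=+1, (16|31)=+1; (−1)^{3·2·15}·(+1)^2·(+1)^3 = +1.
v=11: a=11^6·(≡1), b=11^2·(≡7) mod 11; (1|11)=+1, (7|11)=-1; (−1)^{6·2·5}·(+1)^2·(-1)^6 = +1.
v=41: a=41^5·(≡33), b=41^2·(≡32) mod 41; (33|41)=+1, (32|41)=+1; (−1)^{5·2·20}·(+1)^2·(+1)^5 = +1.
(2542, -430 / ℚ) ramifies at {5, 43}: a division algebra.

[5, 43]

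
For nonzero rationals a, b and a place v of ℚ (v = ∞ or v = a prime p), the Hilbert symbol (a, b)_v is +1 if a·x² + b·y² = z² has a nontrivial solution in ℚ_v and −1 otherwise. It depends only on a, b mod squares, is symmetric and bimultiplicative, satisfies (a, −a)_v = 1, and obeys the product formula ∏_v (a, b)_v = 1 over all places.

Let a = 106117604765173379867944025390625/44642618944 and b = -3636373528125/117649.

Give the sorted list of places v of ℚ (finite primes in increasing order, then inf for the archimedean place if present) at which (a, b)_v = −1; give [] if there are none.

[31, 37]

(a, b) ≡ (131905, -3825245) mod (ℚ^×)²; places V = {2, 3, 5, 7, 11, 13, 23, 29, 31, 37, ∞}.
(a,b)_31: α=3, u≡8; β=1, v≡9 (mod 31); (8|31)=+1, (9|31)=+1; sign (−1)^1·+1^1·+1^3 = -1.
(a,b)_7: α=-8, u≡4; β=-6, v≡5 (mod 7); (4|7)=+1, (5|7)=-1; sign (−1)^0·+1^-6·-1^-8 = +1.
(a,b)_5: α=9, u≡4; β=5, v≡4 (mod 5); (4|5)=+1, (4|5)=+1; sign (−1)^0·+1^5·+1^9 = +1.
(a,b)_∞: sgn(131905)=+, sgn(-3825245)=−, so +1.
(a,b)_37: α=3, u≡32; β=1, v≡10 (mod 37); (32|37)=-1, (10|37)=+1; sign (−1)^0·-1^1·+1^3 = -1.
(a,b)_23: α=3, u≡13; β=1, v≡17 (mod 23); (13|23)=+1, (17|23)=-1; sign (−1)^1·+1^1·-1^3 = +1.
(a,b)_2: α=-6, β=0; u≡1, v≡3 (mod 8); ε(u)ε(v)=0·1, αω(v)=-6·1, βω(u)=0·0; sum ≡ 0  ⇒  +1.
(a,b)_29: α=2, u≡16; β=1, v≡9 (mod 29); (16|29)=+1, (9|29)=+1; sign (−1)^0·+1^1·+1^2 = +1.
(a,b)_11: α=-2, u≡9; β=0, v≡9 (mod 11); (9|11)=+1, (9|11)=+1; sign (−1)^0·+1^0·+1^-2 = +1.
(a,b)_3: α=6, u≡1; β=2, v≡1 (mod 3); (1|3)=+1, (1|3)=+1; sign (−1)^0·+1^2·+1^6 = +1.
(a,b)_13: α=6, u≡7; β=2, v≡7 (mod 13); (7|13)=-1, (7|13)=-1; sign (−1)^0·-1^2·-1^6 = +1.
(131905, -3825245 / ℚ) ramifies at {31, 37}: a division algebra.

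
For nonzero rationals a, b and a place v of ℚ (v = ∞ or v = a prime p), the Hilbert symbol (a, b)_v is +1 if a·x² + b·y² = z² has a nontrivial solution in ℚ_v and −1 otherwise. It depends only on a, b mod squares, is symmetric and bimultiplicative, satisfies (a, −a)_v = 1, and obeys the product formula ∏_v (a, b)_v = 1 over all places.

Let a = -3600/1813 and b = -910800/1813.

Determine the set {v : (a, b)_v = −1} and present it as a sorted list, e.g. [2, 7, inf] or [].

[2, 11, 37, inf]

Mod squares: a ≡ -37, b ≡ -9361. Check v ∈ {∞, 2, 3, 5, 7, 11, 23, 37}.
v=37: a=37^-1·(≡33), b=37^-1·(≡24) mod 37; (33|37)=+1, (24|37)=-1; (−1)^{-1·-1·18}·(+1)^-1·(-1)^-1 = -1.
v=2: v_2(a)=4, v_2(b)=4; units ≡ 3, 7 (mod 8); ε·ε+αω+βω = 1·1+4·0+4·1 ≡ 1  ⇒  (a,b)_2 = -1.
v=5: a=5^2·(≡2), b=5^2·(≡1) mod 5; (2|5)=-1, (1|5)=+1; (−1)^{2·2·2}·(-1)^2·(+1)^2 = +1.
v=23: a=23^0·(≡3), b=23^1·(≡10) mod 23; (3|23)=+1, (10|23)=-1; (−1)^{0·1·11}·(+1)^1·(-1)^0 = +1.
v=3: a=3^2·(≡2), b=3^2·(≡2) mod 3; (2|3)=-1, (2|3)=-1; (−1)^{2·2·1}·(-1)^2·(-1)^2 = +1.
v=11: a=11^0·(≡7), b=11^1·(≡7) mod 11; (7|11)=-1, (7|11)=-1; (−1)^{0·1·5}·(-1)^1·(-1)^0 = -1.
v=∞: -37 < 0 and -9361 < 0  ⇒  (a,b)_∞ = -1.
v=7: a=7^-2·(≡6), b=7^-2·(≡6) mod 7; (6|7)=-1, (6|7)=-1; (−1)^{-2·-2·3}·(-1)^-2·(-1)^-2 = +1.
(-37, -9361 / ℚ) ramifies at {2, 11, 37, ∞}: a division algebra.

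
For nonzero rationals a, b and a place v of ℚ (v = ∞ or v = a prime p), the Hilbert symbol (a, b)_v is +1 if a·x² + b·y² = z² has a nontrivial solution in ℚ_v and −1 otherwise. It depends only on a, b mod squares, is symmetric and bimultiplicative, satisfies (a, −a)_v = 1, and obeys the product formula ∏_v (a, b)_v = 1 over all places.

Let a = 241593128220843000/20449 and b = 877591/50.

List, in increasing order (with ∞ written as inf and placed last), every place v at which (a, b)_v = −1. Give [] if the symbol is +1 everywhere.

[2, 3, 5, 11]

Mod squares: a ≡ 30, b ≡ 4862. Check v ∈ {∞, 2, 3, 5, 7, 11, 13, 17, 19}.
v=17: a=17^2·(≡8), b=17^1·(≡6) mod 17; (8|17)=+1, (6|17)=-1; (−1)^{2·1·8}·(+1)^1·(-1)^2 = +1.
v=3: a=3^9·(≡1), b=3^0·(≡2) mod 3; (1|3)=+1, (2|3)=-1; (−1)^{9·0·1}·(+1)^0·(-1)^9 = -1.
v=19: a=19^2·(≡17), b=19^2·(≡11) mod 19; (17|19)=+1, (11|19)=+1; (−1)^{2·2·9}·(+1)^2·(+1)^2 = +1.
v=2: v_2(a)=3, v_2(b)=-1; units ≡ 7, 7 (mod 8); ε·ε+αω+βω = 1·1+3·0+-1·0 ≡ 1  ⇒  (a,b)_2 = -1.
v=5: a=5^3·(≡1), b=5^-2·(≡3) mod 5; (1|5)=+1, (3|5)=-1; (−1)^{3·-2·2}·(+1)^-2·(-1)^3 = -1.
v=13: a=13^-2·(≡1), b=13^1·(≡1) mod 13; (1|13)=+1, (1|13)=+1; (−1)^{-2·1·6}·(+1)^1·(+1)^-2 = +1.
v=7: a=7^6·(≡4), b=7^0·(≡1) mod 7; (4|7)=+1, (1|7)=+1; (−1)^{6·0·3}·(+1)^0·(+1)^6 = +1.
v=∞: 30 > 0 and 4862 > 0  ⇒  (a,b)_∞ = +1.
v=11: a=11^-2·(≡2), b=11^1·(≡7) mod 11; (2|11)=-1, (7|11)=-1; (−1)^{-2·1·5}·(-1)^1·(-1)^-2 = -1.
Ram(30, 4862) = {2, 3, 5, 11}; no ℚ_2-point on the conic.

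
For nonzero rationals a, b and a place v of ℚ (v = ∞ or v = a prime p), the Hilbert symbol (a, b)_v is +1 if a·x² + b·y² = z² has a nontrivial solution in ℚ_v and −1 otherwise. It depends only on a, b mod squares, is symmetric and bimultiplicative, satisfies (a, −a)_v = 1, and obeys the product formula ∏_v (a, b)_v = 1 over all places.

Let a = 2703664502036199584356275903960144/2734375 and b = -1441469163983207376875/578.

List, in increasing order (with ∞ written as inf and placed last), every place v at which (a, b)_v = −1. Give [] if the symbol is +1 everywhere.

[2, 7, 11, 13, 19, 29, 37, 41]

(a, b) ≡ (1983163, -340054) mod (ℚ^×)²; places V = {2, 3, 5, 7, 11, 13, 17, 19, 29, 31, 37, 41, ∞}.
(a,b)_7: α=-1, u≡5; β=0, v≡6 (mod 7); (5|7)=-1, (6|7)=-1; sign (−1)^0·-1^0·-1^-1 = -1.
(a,b)_11: α=2, u≡8; β=1, v≡6 (mod 11); (8|11)=-1, (6|11)=-1; sign (−1)^0·-1^1·-1^2 = -1.
(a,b)_∞: sgn(1983163)=+, sgn(-340054)=−, so +1.
(a,b)_17: α=0, u≡3; β=-2, v≡3 (mod 17); (3|17)=-1, (3|17)=-1; sign (−1)^0·-1^-2·-1^0 = +1.
(a,b)_3: α=2, u≡1; β=0, v≡2 (mod 3); (1|3)=+1, (2|3)=-1; sign (−1)^0·+1^0·-1^2 = +1.
(a,b)_2: α=4, β=-1; u≡3, v≡5 (mod 8); ε(u)ε(v)=1·0, αω(v)=4·1, βω(u)=-1·1; sum ≡ 1  ⇒  -1.
(a,b)_37: α=3, u≡14; β=2, v≡8 (mod 37); (14|37)=-1, (8|37)=-1; sign (−1)^0·-1^2·-1^3 = -1.
(a,b)_19: α=3, u≡14; β=2, v≡13 (mod 19); (14|19)=-1, (13|19)=-1; sign (−1)^0·-1^2·-1^3 = -1.
(a,b)_5: α=-8, u≡2; β=4, v≡4 (mod 5); (2|5)=-1, (4|5)=+1; sign (−1)^0·-1^4·+1^-8 = +1.
(a,b)_13: α=9, u≡3; β=5, v≡11 (mod 13); (3|13)=+1, (11|13)=-1; sign (−1)^0·+1^5·-1^9 = -1.
(a,b)_31: α=3, u≡20; β=2, v≡16 (mod 31); (20|31)=+1, (16|31)=+1; sign (−1)^0·+1^2·+1^3 = +1.
(a,b)_29: α=2, u≡12; β=1, v≡18 (mod 29); (12|29)=-1, (18|29)=-1; sign (−1)^0·-1^1·-1^2 = -1.
(a,b)_41: α=2, u≡14; β=1, v≡7 (mod 41); (14|41)=-1, (7|41)=-1; sign (−1)^0·-1^1·-1^2 = -1.
(1983163, -340054 / ℚ) ramifies at {2, 7, 11, 13, 19, 29, 37, 41}: a division algebra.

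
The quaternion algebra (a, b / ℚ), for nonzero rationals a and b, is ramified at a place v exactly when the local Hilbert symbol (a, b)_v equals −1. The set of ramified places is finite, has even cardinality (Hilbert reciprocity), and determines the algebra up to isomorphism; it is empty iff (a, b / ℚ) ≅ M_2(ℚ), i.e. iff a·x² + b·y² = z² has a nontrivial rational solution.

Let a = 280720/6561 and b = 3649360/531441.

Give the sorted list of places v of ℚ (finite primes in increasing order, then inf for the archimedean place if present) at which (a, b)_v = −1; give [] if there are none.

[5, 13]

(a, b) ≡ (145, 1885) mod (ℚ^×)²; places V = {2, 3, 5, 11, 13, 29, ∞}.
(a,b)_11: α=2, u≡2; β=2, v≡1 (mod 11); (2|11)=-1, (1|11)=+1; sign (−1)^0·-1^2·+1^2 = +1.
(a,b)_∞: sgn(145)=+, sgn(1885)=+, so +1.
(a,b)_13: α=0, u≡7; β=1, v≡11 (mod 13); (7|13)=-1, (11|13)=-1; sign (−1)^0·-1^1·-1^0 = -1.
(a,b)_2: α=4, β=4; u≡1, v≡5 (mod 8); ε(u)ε(v)=0·0, αω(v)=4·1, βω(u)=4·0; sum ≡ 0  ⇒  +1.
(a,b)_5: α=1, u≡4; β=1, v≡2 (mod 5); (4|5)=+1, (2|5)=-1; sign (−1)^0·+1^1·-1^1 = -1.
(a,b)_3: α=-8, u≡1; β=-12, v≡1 (mod 3); (1|3)=+1, (1|3)=+1; sign (−1)^0·+1^-12·+1^-8 = +1.
(a,b)_29: α=1, u≡24; β=1, v≡6 (mod 29); (24|29)=+1, (6|29)=+1; sign (−1)^0·+1^1·+1^1 = +1.
Ram(145, 1885) = {5, 13}; no ℚ_5-point on the conic.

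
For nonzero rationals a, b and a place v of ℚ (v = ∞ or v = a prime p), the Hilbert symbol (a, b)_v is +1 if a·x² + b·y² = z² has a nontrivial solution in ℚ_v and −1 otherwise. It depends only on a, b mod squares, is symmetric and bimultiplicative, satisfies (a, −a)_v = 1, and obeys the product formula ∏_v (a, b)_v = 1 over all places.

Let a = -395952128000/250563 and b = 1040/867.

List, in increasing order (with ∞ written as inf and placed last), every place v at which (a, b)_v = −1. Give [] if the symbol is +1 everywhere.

[5, 11]

(a, b) ≡ (-4290, 195) mod (ℚ^×)²; places V = {2, 3, 5, 11, 13, 17, ∞}.
(a,b)_11: α=1, u≡8; β=0, v≡8 (mod 11); (8|11)=-1, (8|11)=-1; sign (−1)^0·-1^0·-1^1 = -1.
(a,b)_17: α=-4, u≡11; β=-2, v≡1 (mod 17); (11|17)=-1, (1|17)=+1; sign (−1)^0·-1^-2·+1^-4 = +1.
(a,b)_2: α=17, β=4; u≡7, v≡3 (mod 8); ε(u)ε(v)=1·1, αω(v)=17·1, βω(u)=4·0; sum ≡ 0  ⇒  +1.
(a,b)_3: α=-1, u≡1; β=-1, v≡2 (mod 3); (1|3)=+1, (2|3)=-1; sign (−1)^1·+1^-1·-1^-1 = +1.
(a,b)_∞: sgn(-4290)=−, sgn(195)=+, so +1.
(a,b)_5: α=3, u≡2; β=1, v≡4 (mod 5); (2|5)=-1, (4|5)=+1; sign (−1)^0·-1^1·+1^3 = -1.
(a,b)_13: α=3, u≡5; β=1, v≡6 (mod 13); (5|13)=-1, (6|13)=-1; sign (−1)^0·-1^1·-1^3 = +1.
(-4290, 195 / ℚ) ramifies at {5, 11}: a division algebra.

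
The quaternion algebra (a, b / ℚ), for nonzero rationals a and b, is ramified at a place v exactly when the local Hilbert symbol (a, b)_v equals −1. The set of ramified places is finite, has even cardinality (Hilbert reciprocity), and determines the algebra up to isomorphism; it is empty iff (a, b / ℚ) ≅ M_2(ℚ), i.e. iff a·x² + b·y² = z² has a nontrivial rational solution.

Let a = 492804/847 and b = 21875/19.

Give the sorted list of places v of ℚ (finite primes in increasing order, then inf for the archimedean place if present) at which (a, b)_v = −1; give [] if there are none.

[5, 7]

Mod squares: a ≡ 7, b ≡ 665. Check v ∈ {∞, 2, 3, 5, 7, 11, 13, 19}.
v=7: a=7^-1·(≡2), b=7^1·(≡2) mod 7; (2|7)=+1, (2|7)=+1; (−1)^{-1·1·3}·(+1)^1·(+1)^-1 = -1.
v=19: a=19^0·(≡7), b=19^-1·(≡6) mod 19; (7|19)=+1, (6|19)=+1; (−1)^{0·-1·9}·(+1)^-1·(+1)^0 = +1.
v=2: v_2(a)=2, v_2(b)=0; units ≡ 7, 1 (mod 8); ε·ε+αω+βω = 1·0+2·0+0·0 ≡ 0  ⇒  (a,b)_2 = +1.
v=3: a=3^6·(≡1), b=3^0·(≡2) mod 3; (1|3)=+1, (2|3)=-1; (−1)^{6·0·1}·(+1)^0·(-1)^6 = +1.
v=11: a=11^-2·(≡10), b=11^0·(≡5) mod 11; (10|11)=-1, (5|11)=+1; (−1)^{-2·0·5}·(-1)^0·(+1)^-2 = +1.
v=∞: 7 > 0 and 665 > 0  ⇒  (a,b)_∞ = +1.
v=5: a=5^0·(≡2), b=5^5·(≡3) mod 5; (2|5)=-1, (3|5)=-1; (−1)^{0·5·2}·(-1)^5·(-1)^0 = -1.
v=13: a=13^2·(≡2), b=13^0·(≡8) mod 13; (2|13)=-1, (8|13)=-1; (−1)^{2·0·6}·(-1)^0·(-1)^2 = +1.
|Ram(7, 665)| = 2, even; anisotropic at {5, 7}.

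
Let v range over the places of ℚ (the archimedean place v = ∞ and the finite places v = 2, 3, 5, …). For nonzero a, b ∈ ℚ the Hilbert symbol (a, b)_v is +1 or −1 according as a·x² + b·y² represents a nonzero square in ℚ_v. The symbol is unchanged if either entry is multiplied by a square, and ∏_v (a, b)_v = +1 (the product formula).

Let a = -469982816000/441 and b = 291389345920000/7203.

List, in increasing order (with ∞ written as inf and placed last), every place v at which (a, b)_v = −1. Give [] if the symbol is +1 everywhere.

Mod squares: a ≡ -76415, b ≡ 1479. Check v ∈ {∞, 2, 3, 5, 7, 17, 29, 31}.
v=7: a=7^-2·(≡1), b=7^-4·(≡2) mod 7; (1|7)=+1, (2|7)=+1; (−1)^{-2·-4·3}·(+1)^-4·(+1)^-2 = +1.
v=31: a=31^3·(≡30), b=31^4·(≡24) mod 31; (30|31)=-1, (24|31)=-1; (−1)^{3·4·15}·(-1)^4·(-1)^3 = -1.
v=2: v_2(a)=8, v_2(b)=10; units ≡ 1, 7 (mod 8); ε·ε+αω+βω = 0·1+8·0+10·0 ≡ 0  ⇒  (a,b)_2 = +1.
v=29: a=29^1·(≡5), b=29^1·(≡28) mod 29; (5|29)=+1, (28|29)=+1; (−1)^{1·1·14}·(+1)^1·(+1)^1 = +1.
v=17: a=17^1·(≡11), b=17^1·(≡13) mod 17; (11|17)=-1, (13|17)=+1; (−1)^{1·1·8}·(-1)^1·(+1)^1 = -1.
v=3: a=3^-2·(≡1), b=3^-1·(≡1) mod 3; (1|3)=+1, (1|3)=+1; (−1)^{-2·-1·1}·(+1)^-1·(+1)^-2 = +1.
v=∞: -76415 < 0 and 1479 > 0  ⇒  (a,b)_∞ = +1.
v=5: a=5^3·(≡2), b=5^4·(≡4) mod 5; (2|5)=-1, (4|5)=+1; (−1)^{3·4·2}·(-1)^4·(+1)^3 = +1.
|Ram(-76415, 1479)| = 2, even; anisotropic at {17, 31}.

[17, 31]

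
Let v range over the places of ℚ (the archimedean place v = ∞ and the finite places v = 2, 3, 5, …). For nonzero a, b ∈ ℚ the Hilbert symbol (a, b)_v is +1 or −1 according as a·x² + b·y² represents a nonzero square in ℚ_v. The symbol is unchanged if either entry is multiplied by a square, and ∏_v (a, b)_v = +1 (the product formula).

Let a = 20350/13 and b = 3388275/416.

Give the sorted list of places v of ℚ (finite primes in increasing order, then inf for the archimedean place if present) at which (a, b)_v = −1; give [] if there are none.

[11, 13]

(a, b) ≡ (10582, 286) mod (ℚ^×)²; places V = {2, 3, 5, 11, 13, 37, ∞}.
(a,b)_11: α=1, u≡1; β=1, v≡4 (mod 11); (1|11)=+1, (4|11)=+1; sign (−1)^1·+1^1·+1^1 = -1.
(a,b)_∞: sgn(10582)=+, sgn(286)=+, so +1.
(a,b)_3: α=0, u≡1; β=2, v≡1 (mod 3); (1|3)=+1, (1|3)=+1; sign (−1)^0·+1^2·+1^0 = +1.
(a,b)_5: α=2, u≡3; β=2, v≡1 (mod 5); (3|5)=-1, (1|5)=+1; sign (−1)^0·-1^2·+1^2 = +1.
(a,b)_13: α=-1, u≡5; β=-1, v≡12 (mod 13); (5|13)=-1, (12|13)=+1; sign (−1)^0·-1^-1·+1^-1 = -1.
(a,b)_37: α=1, u≡11; β=2, v≡16 (mod 37); (11|37)=+1, (16|37)=+1; sign (−1)^0·+1^2·+1^1 = +1.
(a,b)_2: α=1, β=-5; u≡3, v≡7 (mod 8); ε(u)ε(v)=1·1, αω(v)=1·0, βω(u)=-5·1; sum ≡ 0  ⇒  +1.
|Ram(10582, 286)| = 2, even; anisotropic at {11, 13}.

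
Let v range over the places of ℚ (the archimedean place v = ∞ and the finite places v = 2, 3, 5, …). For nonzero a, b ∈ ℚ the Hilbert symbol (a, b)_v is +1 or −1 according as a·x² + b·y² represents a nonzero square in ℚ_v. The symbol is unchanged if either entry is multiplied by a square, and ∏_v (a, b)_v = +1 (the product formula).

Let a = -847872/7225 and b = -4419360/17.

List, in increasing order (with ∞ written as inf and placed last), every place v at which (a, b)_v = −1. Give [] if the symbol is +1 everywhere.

(a, b) ≡ (-23, -57970) mod (ℚ^×)²; places V = {2, 3, 5, 11, 17, 23, 31, ∞}.
(a,b)_17: α=-2, u≡11; β=-1, v≡11 (mod 17); (11|17)=-1, (11|17)=-1; sign (−1)^0·-1^-1·-1^-2 = -1.
(a,b)_3: α=2, u≡1; β=4, v≡2 (mod 3); (1|3)=+1, (2|3)=-1; sign (−1)^0·+1^4·-1^2 = +1.
(a,b)_2: α=12, β=5; u≡1, v≡7 (mod 8); ε(u)ε(v)=0·1, αω(v)=12·0, βω(u)=5·0; sum ≡ 0  ⇒  +1.
(a,b)_∞: sgn(-23)=−, sgn(-57970)=−, so -1.
(a,b)_5: α=-2, u≡2; β=1, v≡4 (mod 5); (2|5)=-1, (4|5)=+1; sign (−1)^0·-1^1·+1^-2 = -1.
(a,b)_11: α=0, u≡7; β=1, v≡8 (mod 11); (7|11)=-1, (8|11)=-1; sign (−1)^0·-1^1·-1^0 = -1.
(a,b)_31: α=0, u≡20; β=1, v≡6 (mod 31); (20|31)=+1, (6|31)=-1; sign (−1)^0·+1^1·-1^0 = +1.
(a,b)_23: α=1, u≡17; β=0, v≡8 (mod 23); (17|23)=-1, (8|23)=+1; sign (−1)^0·-1^0·+1^1 = +1.
|Ram(-23, -57970)| = 4, even; anisotropic at {5, 11, 17, ∞}.

[5, 11, 17, inf]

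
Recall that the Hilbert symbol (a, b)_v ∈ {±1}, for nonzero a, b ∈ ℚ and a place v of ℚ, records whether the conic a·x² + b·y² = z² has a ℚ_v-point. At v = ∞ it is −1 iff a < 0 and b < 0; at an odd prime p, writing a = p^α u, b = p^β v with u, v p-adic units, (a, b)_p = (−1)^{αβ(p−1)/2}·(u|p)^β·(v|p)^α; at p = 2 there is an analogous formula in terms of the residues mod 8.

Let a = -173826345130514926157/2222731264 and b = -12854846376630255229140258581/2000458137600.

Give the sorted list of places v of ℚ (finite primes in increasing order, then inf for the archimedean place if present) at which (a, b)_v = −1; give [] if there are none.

[11, 37, 41, inf]

(a, b) ≡ (-1463, -64361759) mod (ℚ^×)²; places V = {2, 3, 5, 7, 11, 13, 17, 19, 29, 37, 41, ∞}.
(a,b)_3: α=0, u≡1; β=-2, v≡1 (mod 3); (1|3)=+1, (1|3)=+1; sign (−1)^0·+1^-2·+1^0 = +1.
(a,b)_17: α=2, u≡16; β=2, v≡6 (mod 17); (16|17)=+1, (6|17)=-1; sign (−1)^0·+1^2·-1^2 = +1.
(a,b)_41: α=4, u≡15; β=7, v≡9 (mod 41); (15|41)=-1, (9|41)=+1; sign (−1)^0·-1^7·+1^4 = -1.
(a,b)_13: α=-4, u≡5; β=-4, v≡11 (mod 13); (5|13)=-1, (11|13)=-1; sign (−1)^0·-1^-4·-1^-4 = +1.
(a,b)_2: α=-12, β=-14; u≡1, v≡1 (mod 8); ε(u)ε(v)=0·0, αω(v)=-12·0, βω(u)=-14·0; sum ≡ 0  ⇒  +1.
(a,b)_11: α=1, u≡6; β=1, v≡2 (mod 11); (6|11)=-1, (2|11)=-1; sign (−1)^1·-1^1·-1^1 = -1.
(a,b)_∞: sgn(-1463)=−, sgn(-64361759)=−, so -1.
(a,b)_7: α=5, u≡2; β=5, v≡6 (mod 7); (2|7)=+1, (6|7)=-1; sign (−1)^1·+1^5·-1^5 = +1.
(a,b)_37: α=2, u≡2; β=3, v≡1 (mod 37); (2|37)=-1, (1|37)=+1; sign (−1)^0·-1^3·+1^2 = -1.
(a,b)_5: α=0, u≡2; β=-2, v≡1 (mod 5); (2|5)=-1, (1|5)=+1; sign (−1)^0·-1^-2·+1^0 = +1.
(a,b)_29: α=2, u≡22; β=3, v≡5 (mod 29); (22|29)=+1, (5|29)=+1; sign (−1)^0·+1^3·+1^2 = +1.
(a,b)_19: α=-1, u≡10; β=-1, v≡16 (mod 19); (10|19)=-1, (16|19)=+1; sign (−1)^1·-1^-1·+1^-1 = +1.
|Ram(-1463, -64361759)| = 4, even; anisotropic at {11, 37, 41, ∞}.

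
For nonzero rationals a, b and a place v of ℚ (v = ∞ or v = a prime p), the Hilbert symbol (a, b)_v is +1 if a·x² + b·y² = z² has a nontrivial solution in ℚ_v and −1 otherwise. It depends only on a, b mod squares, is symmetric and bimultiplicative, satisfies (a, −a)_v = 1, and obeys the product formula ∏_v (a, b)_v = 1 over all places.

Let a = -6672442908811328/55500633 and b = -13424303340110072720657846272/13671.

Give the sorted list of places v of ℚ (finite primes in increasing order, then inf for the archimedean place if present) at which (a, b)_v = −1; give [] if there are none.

[41, inf]

Mod squares: a ≡ -12121, b ≡ -21607. Check v ∈ {∞, 2, 3, 7, 11, 17, 19, 23, 31, 41}.
v=11: a=11^2·(≡3), b=11^0·(≡2) mod 11; (3|11)=+1, (2|11)=-1; (−1)^{2·0·5}·(+1)^0·(-1)^2 = +1.
v=23: a=23^-1·(≡4), b=23^2·(≡6) mod 23; (4|23)=+1, (6|23)=+1; (−1)^{-1·2·11}·(+1)^2·(+1)^-1 = +1.
v=41: a=41^2·(≡14), b=41^5·(≡3) mod 41; (14|41)=-1, (3|41)=-1; (−1)^{2·5·20}·(-1)^5·(-1)^2 = -1.
v=2: v_2(a)=6, v_2(b)=12; units ≡ 7, 1 (mod 8); ε·ε+αω+βω = 1·0+6·0+12·0 ≡ 0  ⇒  (a,b)_2 = +1.
v=17: a=17^5·(≡2), b=17^7·(≡4) mod 17; (2|17)=+1, (4|17)=+1; (−1)^{5·7·8}·(+1)^7·(+1)^5 = +1.
v=19: a=19^2·(≡5), b=19^4·(≡10) mod 19; (5|19)=+1, (10|19)=-1; (−1)^{2·4·9}·(+1)^4·(-1)^2 = +1.
v=31: a=31^-3·(≡26), b=31^-1·(≡10) mod 31; (26|31)=-1, (10|31)=+1; (−1)^{-3·-1·15}·(-1)^-1·(+1)^-3 = +1.
v=7: a=7^0·(≡5), b=7^-2·(≡4) mod 7; (5|7)=-1, (4|7)=+1; (−1)^{0·-2·3}·(-1)^-2·(+1)^0 = +1.
v=3: a=3^-4·(≡2), b=3^-2·(≡2) mod 3; (2|3)=-1, (2|3)=-1; (−1)^{-4·-2·1}·(-1)^-2·(-1)^-4 = +1.
v=∞: -12121 < 0 and -21607 < 0  ⇒  (a,b)_∞ = -1.
Ram(-12121, -21607) = {41, ∞}; no ℚ_41-point on the conic.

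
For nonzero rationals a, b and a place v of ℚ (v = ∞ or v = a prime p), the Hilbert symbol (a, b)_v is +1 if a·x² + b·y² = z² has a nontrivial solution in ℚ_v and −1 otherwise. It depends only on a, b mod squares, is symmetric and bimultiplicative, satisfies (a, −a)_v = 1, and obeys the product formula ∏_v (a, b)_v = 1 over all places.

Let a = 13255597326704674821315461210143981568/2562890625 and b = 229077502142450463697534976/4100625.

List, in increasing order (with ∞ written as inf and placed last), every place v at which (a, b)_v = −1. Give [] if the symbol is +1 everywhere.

(a, b) ≡ (9842, 641654) mod (ℚ^×)²; places V = {2, 3, 5, 7, 13, 19, 23, 29, 37, ∞}.
(a,b)_19: α=3, u≡6; β=2, v≡9 (mod 19); (6|19)=+1, (9|19)=+1; sign (−1)^0·+1^2·+1^3 = +1.
(a,b)_23: α=4, u≡22; β=3, v≡5 (mod 23); (22|23)=-1, (5|23)=-1; sign (−1)^0·-1^3·-1^4 = -1.
(a,b)_7: α=5, u≡3; β=2, v≡6 (mod 7); (3|7)=-1, (6|7)=-1; sign (−1)^0·-1^2·-1^5 = -1.
(a,b)_2: α=39, β=29; u≡1, v≡3 (mod 8); ε(u)ε(v)=0·1, αω(v)=39·1, βω(u)=29·0; sum ≡ 1  ⇒  -1.
(a,b)_3: α=-8, u≡2; β=-8, v≡2 (mod 3); (2|3)=-1, (2|3)=-1; sign (−1)^0·-1^-8·-1^-8 = +1.
(a,b)_∞: sgn(9842)=+, sgn(641654)=+, so +1.
(a,b)_37: α=1, u≡12; β=1, v≡16 (mod 37); (12|37)=+1, (16|37)=+1; sign (−1)^0·+1^1·+1^1 = +1.
(a,b)_5: α=-8, u≡3; β=-4, v≡1 (mod 5); (3|5)=-1, (1|5)=+1; sign (−1)^0·-1^-4·+1^-8 = +1.
(a,b)_29: α=4, u≡19; β=3, v≡16 (mod 29); (19|29)=-1, (16|29)=+1; sign (−1)^0·-1^3·+1^4 = -1.
(a,b)_13: α=4, u≡9; β=3, v≡12 (mod 13); (9|13)=+1, (12|13)=+1; sign (−1)^0·+1^3·+1^4 = +1.
(9842, 641654 / ℚ) ramifies at {2, 7, 23, 29}: a division algebra.

[2, 7, 23, 29]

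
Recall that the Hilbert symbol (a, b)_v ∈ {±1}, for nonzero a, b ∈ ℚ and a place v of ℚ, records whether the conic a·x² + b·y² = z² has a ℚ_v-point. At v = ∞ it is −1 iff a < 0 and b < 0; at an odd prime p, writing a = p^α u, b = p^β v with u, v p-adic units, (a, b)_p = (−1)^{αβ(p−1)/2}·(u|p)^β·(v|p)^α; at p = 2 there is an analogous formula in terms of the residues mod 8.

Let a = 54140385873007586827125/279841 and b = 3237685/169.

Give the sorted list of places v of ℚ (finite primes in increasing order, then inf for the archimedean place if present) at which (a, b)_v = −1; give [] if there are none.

(a, b) ≡ (285, 2365) mod (ℚ^×)²; places V = {2, 3, 5, 11, 13, 19, 23, 37, 43, ∞}.
(a,b)_5: α=3, u≡2; β=1, v≡3 (mod 5); (2|5)=-1, (3|5)=-1; sign (−1)^0·-1^1·-1^3 = +1.
(a,b)_3: α=5, u≡2; β=0, v≡1 (mod 3); (2|3)=-1, (1|3)=+1; sign (−1)^0·-1^0·+1^5 = +1.
(a,b)_19: α=1, u≡2; β=0, v≡5 (mod 19); (2|19)=-1, (5|19)=+1; sign (−1)^0·-1^0·+1^1 = +1.
(a,b)_23: α=-4, u≡6; β=0, v≡17 (mod 23); (6|23)=+1, (17|23)=-1; sign (−1)^0·+1^0·-1^-4 = +1.
(a,b)_∞: sgn(285)=+, sgn(2365)=+, so +1.
(a,b)_2: α=0, β=0; u≡5, v≡5 (mod 8); ε(u)ε(v)=0·0, αω(v)=0·1, βω(u)=0·1; sum ≡ 0  ⇒  +1.
(a,b)_11: α=4, u≡8; β=1, v≡2 (mod 11); (8|11)=-1, (2|11)=-1; sign (−1)^0·-1^1·-1^4 = -1.
(a,b)_43: α=4, u≡22; β=1, v≡28 (mod 43); (22|43)=-1, (28|43)=-1; sign (−1)^0·-1^1·-1^4 = -1.
(a,b)_37: α=4, u≡27; β=2, v≡21 (mod 37); (27|37)=+1, (21|37)=+1; sign (−1)^0·+1^2·+1^4 = +1.
(a,b)_13: α=0, u≡3; β=-2, v≡9 (mod 13); (3|13)=+1, (9|13)=+1; sign (−1)^0·+1^-2·+1^0 = +1.
Ram(285, 2365) = {11, 43}; no ℚ_11-point on the conic.

[11, 43]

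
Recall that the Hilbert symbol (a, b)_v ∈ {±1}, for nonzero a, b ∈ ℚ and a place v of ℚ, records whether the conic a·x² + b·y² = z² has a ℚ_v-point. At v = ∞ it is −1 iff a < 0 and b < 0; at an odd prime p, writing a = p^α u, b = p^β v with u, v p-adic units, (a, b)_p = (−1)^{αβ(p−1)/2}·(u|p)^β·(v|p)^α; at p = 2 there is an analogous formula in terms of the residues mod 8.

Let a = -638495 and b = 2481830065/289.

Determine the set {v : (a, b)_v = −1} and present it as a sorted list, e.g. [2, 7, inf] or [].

[5, 47]

(a, b) ≡ (-638495, 14685385) mod (ℚ^×)²; places V = {2, 5, 11, 13, 17, 19, 23, 47, ∞}.
(a,b)_2: α=0, β=0; u≡1, v≡1 (mod 8); ε(u)ε(v)=0·0, αω(v)=0·0, βω(u)=0·0; sum ≡ 0  ⇒  +1.
(a,b)_23: α=0, u≡8; β=1, v≡11 (mod 23); (8|23)=+1, (11|23)=-1; sign (−1)^0·+1^1·-1^0 = +1.
(a,b)_17: α=0, u≡8; β=-2, v≡14 (mod 17); (8|17)=+1, (14|17)=-1; sign (−1)^0·+1^-2·-1^0 = +1.
(a,b)_13: α=1, u≡12; β=3, v≡12 (mod 13); (12|13)=+1, (12|13)=+1; sign (−1)^0·+1^3·+1^1 = +1.
(a,b)_5: α=1, u≡1; β=1, v≡2 (mod 5); (1|5)=+1, (2|5)=-1; sign (−1)^0·+1^1·-1^1 = -1.
(a,b)_∞: sgn(-638495)=−, sgn(14685385)=+, so +1.
(a,b)_47: α=1, u≡45; β=1, v≡43 (mod 47); (45|47)=-1, (43|47)=-1; sign (−1)^1·-1^1·-1^1 = -1.
(a,b)_11: α=1, u≡2; β=1, v≡1 (mod 11); (2|11)=-1, (1|11)=+1; sign (−1)^1·-1^1·+1^1 = +1.
(a,b)_19: α=1, u≡6; β=1, v≡12 (mod 19); (6|19)=+1, (12|19)=-1; sign (−1)^1·+1^1·-1^1 = +1.
(-638495, 14685385 / ℚ) ramifies at {5, 47}: a division algebra.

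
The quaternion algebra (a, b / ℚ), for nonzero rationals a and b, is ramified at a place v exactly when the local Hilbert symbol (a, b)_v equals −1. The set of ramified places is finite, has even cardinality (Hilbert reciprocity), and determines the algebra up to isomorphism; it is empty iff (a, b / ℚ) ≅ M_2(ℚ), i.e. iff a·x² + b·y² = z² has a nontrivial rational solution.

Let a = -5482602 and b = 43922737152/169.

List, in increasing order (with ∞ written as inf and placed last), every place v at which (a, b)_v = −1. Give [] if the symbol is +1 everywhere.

(a, b) ≡ (-609178, 13202) mod (ℚ^×)²; places V = {2, 3, 7, 13, 17, 19, 23, 41, ∞}.
(a,b)_7: α=0, u≡1; β=1, v≡6 (mod 7); (1|7)=+1, (6|7)=-1; sign (−1)^0·+1^1·-1^0 = +1.
(a,b)_17: α=1, u≡1; β=0, v≡5 (mod 17); (1|17)=+1, (5|17)=-1; sign (−1)^0·+1^0·-1^1 = -1.
(a,b)_23: α=1, u≡21; β=1, v≡14 (mod 23); (21|23)=-1, (14|23)=-1; sign (−1)^1·-1^1·-1^1 = -1.
(a,b)_41: α=1, u≡20; β=1, v≡12 (mod 41); (20|41)=+1, (12|41)=-1; sign (−1)^0·+1^1·-1^1 = -1.
(a,b)_∞: sgn(-609178)=−, sgn(13202)=+, so +1.
(a,b)_13: α=0, u≡5; β=-2, v≡8 (mod 13); (5|13)=-1, (8|13)=-1; sign (−1)^0·-1^-2·-1^0 = +1.
(a,b)_2: α=1, β=11; u≡3, v≡1 (mod 8); ε(u)ε(v)=1·0, αω(v)=1·0, βω(u)=11·1; sum ≡ 1  ⇒  -1.
(a,b)_3: α=2, u≡2; β=2, v≡2 (mod 3); (2|3)=-1, (2|3)=-1; sign (−1)^0·-1^2·-1^2 = +1.
(a,b)_19: α=1, u≡14; β=2, v≡11 (mod 19); (14|19)=-1, (11|19)=+1; sign (−1)^0·-1^2·+1^1 = +1.
(-609178, 13202 / ℚ) ramifies at {2, 17, 23, 41}: a division algebra.

[2, 17, 23, 41]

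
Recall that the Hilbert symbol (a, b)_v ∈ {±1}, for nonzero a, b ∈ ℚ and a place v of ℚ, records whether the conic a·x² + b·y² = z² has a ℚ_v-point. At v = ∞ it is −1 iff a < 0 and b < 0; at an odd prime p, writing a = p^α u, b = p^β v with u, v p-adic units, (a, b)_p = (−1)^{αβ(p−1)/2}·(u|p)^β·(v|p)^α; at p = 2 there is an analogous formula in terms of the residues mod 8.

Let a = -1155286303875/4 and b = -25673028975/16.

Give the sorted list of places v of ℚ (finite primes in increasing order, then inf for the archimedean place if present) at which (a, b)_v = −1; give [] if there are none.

Mod squares: a ≡ -86955, b ≡ -17391. Check v ∈ {∞, 2, 3, 5, 11, 17, 31}.
v=31: a=31^1·(≡25), b=31^1·(≡1) mod 31; (25|31)=+1, (1|31)=+1; (−1)^{1·1·15}·(+1)^1·(+1)^1 = -1.
v=11: a=11^1·(≡5), b=11^1·(≡4) mod 11; (5|11)=+1, (4|11)=+1; (−1)^{1·1·5}·(+1)^1·(+1)^1 = -1.
v=2: v_2(a)=-2, v_2(b)=-4; units ≡ 5, 1 (mod 8); ε·ε+αω+βω = 0·0+-2·0+-4·1 ≡ 0  ⇒  (a,b)_2 = +1.
v=5: a=5^3·(≡1), b=5^2·(≡1) mod 5; (1|5)=+1, (1|5)=+1; (−1)^{3·2·2}·(+1)^2·(+1)^3 = +1.
v=∞: -86955 < 0 and -17391 < 0  ⇒  (a,b)_∞ = -1.
v=17: a=17^1·(≡16), b=17^1·(≡5) mod 17; (16|17)=+1, (5|17)=-1; (−1)^{1·1·8}·(+1)^1·(-1)^1 = -1.
v=3: a=3^13·(≡1), b=3^11·(≡2) mod 3; (1|3)=+1, (2|3)=-1; (−1)^{13·11·1}·(+1)^11·(-1)^13 = +1.
(-86955, -17391 / ℚ) ramifies at {11, 17, 31, ∞}: a division algebra.

[11, 17, 31, inf]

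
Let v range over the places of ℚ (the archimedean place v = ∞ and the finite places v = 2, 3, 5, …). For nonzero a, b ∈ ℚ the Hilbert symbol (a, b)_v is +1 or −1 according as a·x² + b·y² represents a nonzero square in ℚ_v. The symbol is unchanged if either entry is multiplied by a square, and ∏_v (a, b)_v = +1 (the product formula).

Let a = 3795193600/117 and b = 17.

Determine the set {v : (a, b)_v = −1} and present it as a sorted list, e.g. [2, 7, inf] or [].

(a, b) ≡ (7708987, 17) mod (ℚ^×)²; places V = {2, 3, 5, 11, 13, 17, 31, 37, 47, ∞}.
(a,b)_13: α=-1, u≡9; β=0, v≡4 (mod 13); (9|13)=+1, (4|13)=+1; sign (−1)^0·+1^0·+1^-1 = +1.
(a,b)_31: α=1, u≡27; β=0, v≡17 (mod 31); (27|31)=-1, (17|31)=-1; sign (−1)^0·-1^0·-1^1 = -1.
(a,b)_2: α=8, β=0; u≡3, v≡1 (mod 8); ε(u)ε(v)=1·0, αω(v)=8·0, βω(u)=0·1; sum ≡ 0  ⇒  +1.
(a,b)_11: α=1, u≡10; β=0, v≡6 (mod 11); (10|11)=-1, (6|11)=-1; sign (−1)^0·-1^0·-1^1 = -1.
(a,b)_37: α=1, u≡36; β=0, v≡17 (mod 37); (36|37)=+1, (17|37)=-1; sign (−1)^0·+1^0·-1^1 = -1.
(a,b)_∞: sgn(7708987)=+, sgn(17)=+, so +1.
(a,b)_3: α=-2, u≡1; β=0, v≡2 (mod 3); (1|3)=+1, (2|3)=-1; sign (−1)^0·+1^0·-1^-2 = +1.
(a,b)_47: α=1, u≡40; β=0, v≡17 (mod 47); (40|47)=-1, (17|47)=+1; sign (−1)^0·-1^0·+1^1 = +1.
(a,b)_5: α=2, u≡2; β=0, v≡2 (mod 5); (2|5)=-1, (2|5)=-1; sign (−1)^0·-1^0·-1^2 = +1.
(a,b)_17: α=0, u≡14; β=1, v≡1 (mod 17); (14|17)=-1, (1|17)=+1; sign (−1)^0·-1^1·+1^0 = -1.
Ram(7708987, 17) = {11, 17, 31, 37}; no ℚ_11-point on the conic.

[11, 17, 31, 37]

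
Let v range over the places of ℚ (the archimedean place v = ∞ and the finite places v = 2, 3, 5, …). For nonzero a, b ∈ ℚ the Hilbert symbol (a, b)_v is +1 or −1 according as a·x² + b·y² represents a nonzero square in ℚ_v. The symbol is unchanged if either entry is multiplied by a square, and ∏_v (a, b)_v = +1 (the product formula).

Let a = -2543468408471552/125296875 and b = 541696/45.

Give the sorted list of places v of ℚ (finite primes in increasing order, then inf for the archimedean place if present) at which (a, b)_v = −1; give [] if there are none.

[5, 23]

Mod squares: a ≡ -253, b ≡ 5. Check v ∈ {∞, 2, 3, 5, 11, 19, 23, 47}.
v=23: a=23^3·(≡9), b=23^2·(≡11) mod 23; (9|23)=+1, (11|23)=-1; (−1)^{3·2·11}·(+1)^2·(-1)^3 = -1.
v=5: a=5^-6·(≡2), b=5^-1·(≡4) mod 5; (2|5)=-1, (4|5)=+1; (−1)^{-6·-1·2}·(-1)^-1·(+1)^-6 = -1.
v=∞: -253 < 0 and 5 > 0  ⇒  (a,b)_∞ = +1.
v=19: a=19^2·(≡14), b=19^0·(≡9) mod 19; (14|19)=-1, (9|19)=+1; (−1)^{2·0·9}·(-1)^0·(+1)^2 = +1.
v=47: a=47^2·(≡44), b=47^0·(≡13) mod 47; (44|47)=-1, (13|47)=-1; (−1)^{2·0·23}·(-1)^0·(-1)^2 = +1.
v=2: v_2(a)=18, v_2(b)=10; units ≡ 3, 5 (mod 8); ε·ε+αω+βω = 1·0+18·1+10·1 ≡ 0  ⇒  (a,b)_2 = +1.
v=11: a=11^-1·(≡8), b=11^0·(≡1) mod 11; (8|11)=-1, (1|11)=+1; (−1)^{-1·0·5}·(-1)^0·(+1)^-1 = +1.
v=3: a=3^-6·(≡2), b=3^-2·(≡2) mod 3; (2|3)=-1, (2|3)=-1; (−1)^{-6·-2·1}·(-1)^-2·(-1)^-6 = +1.
Ram(-253, 5) = {5, 23}; no ℚ_5-point on the conic.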